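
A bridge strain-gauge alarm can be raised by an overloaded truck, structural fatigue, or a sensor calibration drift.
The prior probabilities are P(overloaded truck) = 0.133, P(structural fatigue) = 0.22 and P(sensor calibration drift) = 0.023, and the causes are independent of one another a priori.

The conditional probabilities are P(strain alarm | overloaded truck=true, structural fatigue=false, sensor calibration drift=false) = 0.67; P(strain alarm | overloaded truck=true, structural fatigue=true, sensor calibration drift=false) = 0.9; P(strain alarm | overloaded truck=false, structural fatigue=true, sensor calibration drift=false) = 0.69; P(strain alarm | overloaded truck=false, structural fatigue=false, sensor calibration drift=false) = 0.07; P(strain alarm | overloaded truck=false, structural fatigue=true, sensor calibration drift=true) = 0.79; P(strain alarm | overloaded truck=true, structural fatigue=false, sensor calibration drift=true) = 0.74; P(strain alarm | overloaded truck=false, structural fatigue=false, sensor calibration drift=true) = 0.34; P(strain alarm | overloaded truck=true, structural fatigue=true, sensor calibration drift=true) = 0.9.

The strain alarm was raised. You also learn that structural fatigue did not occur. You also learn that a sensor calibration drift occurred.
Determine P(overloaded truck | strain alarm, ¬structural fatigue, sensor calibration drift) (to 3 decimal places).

P(overloaded truck | strain alarm, ¬structural fatigue, sensor calibration drift) ≈ 0.250

Enumerate both values of overloaded truck and weight by the priors:
  P(strain alarm | ¬structural fatigue, sensor calibration drift) = 0.34·0.867 + 0.74·0.133
        = 0.294780 + 0.098420 = 0.393200
Configurations with overloaded truck contribute 0.098420, so
  P(overloaded truck | strain alarm, ¬structural fatigue, sensor calibration drift) = 0.098420 / 0.393200 ≈ 0.250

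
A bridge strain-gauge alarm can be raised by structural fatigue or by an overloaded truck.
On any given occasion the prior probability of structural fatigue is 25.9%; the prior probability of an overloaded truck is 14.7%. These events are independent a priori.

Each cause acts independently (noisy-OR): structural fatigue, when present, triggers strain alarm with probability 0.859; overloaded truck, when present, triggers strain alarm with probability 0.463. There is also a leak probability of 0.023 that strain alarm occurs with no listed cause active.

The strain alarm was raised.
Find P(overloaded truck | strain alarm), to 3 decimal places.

Under noisy-OR, P(strain alarm | causes) = 1 − (1−0.023)·∏(1−qᵢ) over the active causes.
P(strain alarm) = 0.023*0.741*0.853 + 0.475351*0.741*0.147 + 0.862243*0.259*0.853 + 0.926024*0.259*0.147 = 0.014538 + 0.051779 + 0.190493 + 0.035257 = 0.292067
The overloaded truck-present share is 0.051779 + 0.035257 = 0.087036.
Hence the posterior is 0.087036/0.292067 ≈ 0.298.

P(overloaded truck | strain alarm) ≈ 0.298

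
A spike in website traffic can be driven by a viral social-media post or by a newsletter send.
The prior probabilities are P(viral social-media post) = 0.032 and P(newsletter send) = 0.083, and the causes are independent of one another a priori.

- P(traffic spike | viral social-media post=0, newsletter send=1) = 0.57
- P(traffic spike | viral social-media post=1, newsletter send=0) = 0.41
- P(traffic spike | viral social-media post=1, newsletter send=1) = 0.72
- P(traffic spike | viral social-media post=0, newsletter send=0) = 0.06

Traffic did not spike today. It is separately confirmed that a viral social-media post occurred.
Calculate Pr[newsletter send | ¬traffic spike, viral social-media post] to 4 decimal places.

Pr[newsletter send | ¬traffic spike, viral social-media post] ≈ 0.0412

For the numerator, keep only newsletter send=true terms: 0.28*0.083 = 0.023240
The normalizing constant is 0.59*0.917 + 0.28*0.083 = 0.564270
Posterior = 0.023240 / 0.564270 ≈ 0.0412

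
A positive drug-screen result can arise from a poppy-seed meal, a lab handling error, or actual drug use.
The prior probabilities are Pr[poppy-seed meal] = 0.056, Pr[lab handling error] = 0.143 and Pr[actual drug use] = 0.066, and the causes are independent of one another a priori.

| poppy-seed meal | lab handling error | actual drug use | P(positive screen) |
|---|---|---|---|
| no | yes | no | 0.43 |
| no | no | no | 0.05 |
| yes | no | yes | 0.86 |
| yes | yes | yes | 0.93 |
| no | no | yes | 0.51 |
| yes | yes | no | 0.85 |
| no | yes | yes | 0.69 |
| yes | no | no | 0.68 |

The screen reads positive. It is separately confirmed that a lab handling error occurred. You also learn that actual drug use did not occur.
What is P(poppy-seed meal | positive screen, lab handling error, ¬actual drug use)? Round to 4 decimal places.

Weight on poppy-seed meal=true, given the evidence: 0.85×0.056 = 0.047600
The normalizing constant is 0.43×0.944 + 0.85×0.056 = 0.453520
P(poppy-seed meal | positive screen, lab handling error, ¬actual drug use) = 0.047600/0.453520 ≈ 0.1050

P(poppy-seed meal | positive screen, lab handling error, ¬actual drug use) ≈ 0.1050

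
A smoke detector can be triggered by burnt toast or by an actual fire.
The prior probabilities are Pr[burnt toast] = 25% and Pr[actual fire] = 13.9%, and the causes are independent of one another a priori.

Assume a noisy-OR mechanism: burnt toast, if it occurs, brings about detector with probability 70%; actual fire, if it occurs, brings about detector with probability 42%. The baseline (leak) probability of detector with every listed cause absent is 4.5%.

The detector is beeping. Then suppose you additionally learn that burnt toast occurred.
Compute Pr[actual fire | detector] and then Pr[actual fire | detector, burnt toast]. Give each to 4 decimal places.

Pr[actual fire | detector] ≈ 0.2924; Pr[actual fire | detector, burnt toast] ≈ 0.1587

Under noisy-OR, P(detector | causes) = 1 − (1−0.045)·∏(1−qᵢ) over the active causes.
P(detector) = 0.045*0.75*0.861 + 0.4461*0.75*0.139 + 0.7135*0.25*0.861 + 0.83383*0.25*0.139 = 0.029059 + 0.046506 + 0.153581 + 0.028976 = 0.258122
Restricting to configurations with actual fire present: 0.046506 + 0.028976 = 0.075482.
Hence the posterior is 0.075482/0.258122 ≈ 0.2924.

Now condition on the additional information:
Enumerate both values of actual fire and weight by the priors:
  P(detector | burnt toast) = 0.7135·0.861 + 0.83383·0.139
        = 0.614324 + 0.115902 = 0.730226
The terms with actual fire present sum to 0.115902, so
  P(actual fire | detector, burnt toast) = 0.115902 / 0.730226 ≈ 0.1587
— burnt toast explains away the evidence for actual fire.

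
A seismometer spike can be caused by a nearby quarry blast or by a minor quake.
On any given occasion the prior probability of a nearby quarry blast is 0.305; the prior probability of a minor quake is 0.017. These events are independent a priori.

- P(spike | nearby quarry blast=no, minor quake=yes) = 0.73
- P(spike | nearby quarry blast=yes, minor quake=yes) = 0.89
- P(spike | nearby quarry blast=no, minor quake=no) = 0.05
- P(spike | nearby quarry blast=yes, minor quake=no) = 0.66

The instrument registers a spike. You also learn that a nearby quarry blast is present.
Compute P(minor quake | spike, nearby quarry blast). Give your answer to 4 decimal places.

P(minor quake | spike, nearby quarry blast) ≈ 0.0228

By total probability over both values of minor quake:
  P(spike | nearby quarry blast) = 0.66*0.983 + 0.89*0.017
        = 0.648780 + 0.015130 = 0.663910
Configurations with minor quake contribute 0.015130, so
  P(minor quake | spike, nearby quarry blast) = 0.015130 / 0.663910 ≈ 0.0228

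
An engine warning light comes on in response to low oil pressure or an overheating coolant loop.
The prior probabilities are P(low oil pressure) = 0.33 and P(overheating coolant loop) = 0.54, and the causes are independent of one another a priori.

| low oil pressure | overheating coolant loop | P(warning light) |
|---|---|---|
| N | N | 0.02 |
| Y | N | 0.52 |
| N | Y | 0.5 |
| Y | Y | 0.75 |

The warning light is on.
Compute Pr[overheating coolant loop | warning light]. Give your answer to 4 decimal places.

P(warning light) = 0.02×0.67×0.46 + 0.5×0.67×0.54 + 0.52×0.33×0.46 + 0.75×0.33×0.54 = 0.006164 + 0.180900 + 0.078936 + 0.133650 = 0.399650
The overheating coolant loop-present share is 0.180900 + 0.133650 = 0.314550.
P(overheating coolant loop | warning light) = 0.314550 / 0.399650 ≈ 0.7871

Pr[overheating coolant loop | warning light] ≈ 0.7871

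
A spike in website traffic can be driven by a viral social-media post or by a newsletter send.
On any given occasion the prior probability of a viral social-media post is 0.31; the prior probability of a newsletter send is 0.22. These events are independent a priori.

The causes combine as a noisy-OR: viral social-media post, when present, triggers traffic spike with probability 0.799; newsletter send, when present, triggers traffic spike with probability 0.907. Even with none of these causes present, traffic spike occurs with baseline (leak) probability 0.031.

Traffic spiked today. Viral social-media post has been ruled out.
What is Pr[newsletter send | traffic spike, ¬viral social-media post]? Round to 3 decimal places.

Under noisy-OR, P(traffic spike | causes) = 1 − (1−0.031)·∏(1−qᵢ) over the active causes.
Weight on newsletter send=true, given the evidence: 0.909883*0.22 = 0.200174
The normalizing constant is 0.031*0.78 + 0.909883*0.22 = 0.224354
P(newsletter send | traffic spike, ¬viral social-media post) = 0.200174/0.224354 ≈ 0.892

Pr[newsletter send | traffic spike, ¬viral social-media post] ≈ 0.892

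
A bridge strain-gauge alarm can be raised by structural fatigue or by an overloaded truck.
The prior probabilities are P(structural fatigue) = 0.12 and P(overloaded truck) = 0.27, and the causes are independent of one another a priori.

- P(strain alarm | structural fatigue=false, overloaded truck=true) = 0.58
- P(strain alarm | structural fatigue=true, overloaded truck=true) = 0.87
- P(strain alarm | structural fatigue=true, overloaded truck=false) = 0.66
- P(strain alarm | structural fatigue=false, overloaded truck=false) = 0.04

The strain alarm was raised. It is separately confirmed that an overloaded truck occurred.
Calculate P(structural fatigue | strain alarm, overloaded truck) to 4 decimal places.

P(strain alarm | overloaded truck) = 0.58*0.88 + 0.87*0.12 = 0.510400 + 0.104400 = 0.614800
Of this, 0.104400 comes from 0.87*0.12 (the structural fatigue=true cases).
Hence the posterior is 0.104400/0.614800 ≈ 0.1698.

P(structural fatigue | strain alarm, overloaded truck) ≈ 0.1698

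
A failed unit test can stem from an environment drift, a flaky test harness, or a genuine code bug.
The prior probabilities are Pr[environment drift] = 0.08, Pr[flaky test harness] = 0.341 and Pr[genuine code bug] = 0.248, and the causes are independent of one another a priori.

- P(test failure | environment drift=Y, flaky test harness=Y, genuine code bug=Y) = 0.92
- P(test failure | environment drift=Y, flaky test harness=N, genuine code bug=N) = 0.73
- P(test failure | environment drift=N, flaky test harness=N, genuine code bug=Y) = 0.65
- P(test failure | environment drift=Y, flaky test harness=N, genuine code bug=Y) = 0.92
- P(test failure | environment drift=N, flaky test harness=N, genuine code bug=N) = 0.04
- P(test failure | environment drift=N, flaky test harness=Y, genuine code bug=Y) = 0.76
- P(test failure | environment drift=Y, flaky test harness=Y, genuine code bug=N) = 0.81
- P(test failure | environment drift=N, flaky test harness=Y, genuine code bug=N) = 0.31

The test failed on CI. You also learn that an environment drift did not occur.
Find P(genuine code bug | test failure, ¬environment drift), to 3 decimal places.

Sum P(test failure|·) weighted by the priors over the 4 (flaky test harness, genuine code bug) configurations:
  P(test failure | ¬environment drift) = 0.04×0.659×0.752 + 0.65×0.659×0.248 + 0.31×0.341×0.752 + 0.76×0.341×0.248
        = 0.019823 + 0.106231 + 0.079494 + 0.064272 = 0.269820
Configurations with genuine code bug contribute 0.170503, so
  P(genuine code bug | test failure, ¬environment drift) = 0.170503 / 0.269820 ≈ 0.632

P(genuine code bug | test failure, ¬environment drift) ≈ 0.632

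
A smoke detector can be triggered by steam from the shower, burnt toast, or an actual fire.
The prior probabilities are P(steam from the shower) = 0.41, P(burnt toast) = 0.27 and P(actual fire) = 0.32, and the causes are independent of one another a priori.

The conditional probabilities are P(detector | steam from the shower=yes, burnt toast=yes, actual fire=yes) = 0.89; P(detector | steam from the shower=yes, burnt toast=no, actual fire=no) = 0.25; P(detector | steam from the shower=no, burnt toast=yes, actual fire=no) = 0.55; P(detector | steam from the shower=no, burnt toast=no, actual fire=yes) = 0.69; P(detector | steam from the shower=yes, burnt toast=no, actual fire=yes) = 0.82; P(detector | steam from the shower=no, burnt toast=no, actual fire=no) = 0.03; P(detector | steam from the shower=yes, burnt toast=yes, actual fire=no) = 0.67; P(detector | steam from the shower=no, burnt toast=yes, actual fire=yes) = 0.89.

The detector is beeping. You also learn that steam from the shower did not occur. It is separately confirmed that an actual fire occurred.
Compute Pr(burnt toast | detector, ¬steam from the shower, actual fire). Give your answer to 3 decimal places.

Pr(burnt toast | detector, ¬steam from the shower, actual fire) ≈ 0.323

Enumerate both values of burnt toast and weight by the priors:
  P(detector | ¬steam from the shower, actual fire) = 0.69*0.73 + 0.89*0.27
        = 0.503700 + 0.240300 = 0.744000
The terms with burnt toast present sum to 0.240300, so
  P(burnt toast | detector, ¬steam from the shower, actual fire) = 0.240300 / 0.744000 ≈ 0.323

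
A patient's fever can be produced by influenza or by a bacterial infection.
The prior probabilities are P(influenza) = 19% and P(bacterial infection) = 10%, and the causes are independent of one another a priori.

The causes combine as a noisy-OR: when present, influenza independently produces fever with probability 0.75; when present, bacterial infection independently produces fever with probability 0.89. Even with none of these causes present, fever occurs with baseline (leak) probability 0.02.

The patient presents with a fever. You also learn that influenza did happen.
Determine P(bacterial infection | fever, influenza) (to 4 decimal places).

Under noisy-OR, P(fever | causes) = 1 − (1−0.02)·∏(1−qᵢ) over the active causes.
Sum P(fever|·) weighted by the priors over both values of bacterial infection:
  P(fever | influenza) = 0.755*0.9 + 0.97305*0.1
        = 0.679500 + 0.097305 = 0.776805
Configurations with bacterial infection contribute 0.097305, so
  P(bacterial infection | fever, influenza) = 0.097305 / 0.776805 ≈ 0.1253

P(bacterial infection | fever, influenza) ≈ 0.1253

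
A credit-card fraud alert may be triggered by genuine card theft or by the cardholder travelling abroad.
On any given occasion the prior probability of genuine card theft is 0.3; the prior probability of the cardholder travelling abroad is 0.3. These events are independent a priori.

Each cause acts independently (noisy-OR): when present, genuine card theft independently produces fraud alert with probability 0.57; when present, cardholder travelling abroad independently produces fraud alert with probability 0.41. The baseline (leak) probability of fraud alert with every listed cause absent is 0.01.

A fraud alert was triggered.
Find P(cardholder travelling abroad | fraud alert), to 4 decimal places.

Under noisy-OR, P(fraud alert | causes) = 1 − (1−0.01)·∏(1−qᵢ) over the active causes.
Sum P(fraud alert|·) weighted by the priors over the 4 (genuine card theft, cardholder travelling abroad) configurations:
  P(fraud alert) = 0.01·0.7·0.7 + 0.4159·0.7·0.3 + 0.5743·0.3·0.7 + 0.748837·0.3·0.3
        = 0.004900 + 0.087339 + 0.120603 + 0.067395 = 0.280237
The terms with cardholder travelling abroad present sum to 0.154734, so
  P(cardholder travelling abroad | fraud alert) = 0.154734 / 0.280237 ≈ 0.5522

P(cardholder travelling abroad | fraud alert) ≈ 0.5522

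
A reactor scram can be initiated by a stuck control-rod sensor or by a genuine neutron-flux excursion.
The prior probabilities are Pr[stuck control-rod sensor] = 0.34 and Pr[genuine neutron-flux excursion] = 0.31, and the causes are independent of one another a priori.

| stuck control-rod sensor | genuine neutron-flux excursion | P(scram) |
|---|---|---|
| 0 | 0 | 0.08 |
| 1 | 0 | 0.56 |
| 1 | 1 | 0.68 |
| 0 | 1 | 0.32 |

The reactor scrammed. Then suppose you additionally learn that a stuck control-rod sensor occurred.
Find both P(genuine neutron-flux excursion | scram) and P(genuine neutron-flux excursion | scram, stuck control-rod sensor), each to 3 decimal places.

Sum P(scram|·) weighted by the priors over the 4 (stuck control-rod sensor, genuine neutron-flux excursion) configurations:
  P(scram) = 0.08*0.66*0.69 + 0.32*0.66*0.31 + 0.56*0.34*0.69 + 0.68*0.34*0.31
        = 0.036432 + 0.065472 + 0.131376 + 0.071672 = 0.304952
Configurations with genuine neutron-flux excursion contribute 0.137144, so
  P(genuine neutron-flux excursion | scram) = 0.137144 / 0.304952 ≈ 0.450

Now condition on the additional information:
Weight on genuine neutron-flux excursion=true, given the evidence: 0.68×0.31 = 0.210800
The normalizing constant is 0.56×0.69 + 0.68×0.31 = 0.597200
P(genuine neutron-flux excursion | scram, stuck control-rod sensor) = 0.210800/0.597200 ≈ 0.353
The drop from 0.450 to 0.353 is the explaining-away (discounting) effect.

P(genuine neutron-flux excursion | scram) ≈ 0.450; P(genuine neutron-flux excursion | scram, stuck control-rod sensor) ≈ 0.353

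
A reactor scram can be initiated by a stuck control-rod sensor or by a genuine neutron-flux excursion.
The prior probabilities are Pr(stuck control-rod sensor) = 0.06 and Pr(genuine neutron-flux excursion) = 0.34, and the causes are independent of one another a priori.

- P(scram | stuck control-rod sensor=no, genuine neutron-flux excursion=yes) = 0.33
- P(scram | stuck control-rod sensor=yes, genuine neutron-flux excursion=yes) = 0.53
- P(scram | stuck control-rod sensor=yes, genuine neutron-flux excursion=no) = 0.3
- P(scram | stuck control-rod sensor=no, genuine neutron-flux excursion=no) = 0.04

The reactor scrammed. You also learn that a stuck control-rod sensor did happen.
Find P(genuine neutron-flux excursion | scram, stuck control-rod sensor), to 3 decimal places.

For the numerator, keep only genuine neutron-flux excursion=true terms: 0.53*0.34 = 0.180200
Normalizer over all consistent configurations: 0.3*0.66 + 0.53*0.34 = 0.378200
P(genuine neutron-flux excursion | scram, stuck control-rod sensor) = 0.180200/0.378200 ≈ 0.476

P(genuine neutron-flux excursion | scram, stuck control-rod sensor) ≈ 0.476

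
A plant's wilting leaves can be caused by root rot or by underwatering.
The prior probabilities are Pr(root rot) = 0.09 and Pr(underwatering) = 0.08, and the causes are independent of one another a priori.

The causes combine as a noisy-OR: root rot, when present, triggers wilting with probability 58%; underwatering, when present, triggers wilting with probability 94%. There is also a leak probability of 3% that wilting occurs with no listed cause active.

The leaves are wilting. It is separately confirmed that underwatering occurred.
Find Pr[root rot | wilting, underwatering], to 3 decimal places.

Pr[root rot | wilting, underwatering] ≈ 0.093

Under noisy-OR, P(wilting | causes) = 1 − (1−0.03)·∏(1−qᵢ) over the active causes.
Numerator (weight on configurations with root rot): 0.975556*0.09 = 0.087800
The normalizing constant is 0.9418*0.91 + 0.975556*0.09 = 0.944838
Posterior = 0.087800 / 0.944838 ≈ 0.093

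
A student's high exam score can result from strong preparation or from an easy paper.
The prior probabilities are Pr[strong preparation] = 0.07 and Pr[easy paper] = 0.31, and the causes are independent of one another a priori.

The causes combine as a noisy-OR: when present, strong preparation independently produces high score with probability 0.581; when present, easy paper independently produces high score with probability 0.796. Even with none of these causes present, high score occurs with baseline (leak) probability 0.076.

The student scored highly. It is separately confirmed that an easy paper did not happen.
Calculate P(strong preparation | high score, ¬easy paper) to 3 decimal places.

Under noisy-OR, P(high score | causes) = 1 − (1−0.076)·∏(1−qᵢ) over the active causes.
For the numerator, keep only strong preparation=true terms: 0.612844*0.07 = 0.042899
The normalizing constant is 0.076*0.93 + 0.612844*0.07 = 0.113579
P(strong preparation | high score, ¬easy paper) = 0.042899/0.113579 ≈ 0.378

P(strong preparation | high score, ¬easy paper) ≈ 0.378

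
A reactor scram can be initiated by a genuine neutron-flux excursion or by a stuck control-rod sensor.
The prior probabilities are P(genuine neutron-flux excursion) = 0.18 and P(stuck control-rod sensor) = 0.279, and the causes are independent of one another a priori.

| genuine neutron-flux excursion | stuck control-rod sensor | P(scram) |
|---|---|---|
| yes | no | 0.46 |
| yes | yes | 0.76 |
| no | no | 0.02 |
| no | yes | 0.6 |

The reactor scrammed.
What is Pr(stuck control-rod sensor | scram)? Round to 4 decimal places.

P(scram) = 0.02*0.82*0.721 + 0.6*0.82*0.279 + 0.46*0.18*0.721 + 0.76*0.18*0.279 = 0.011824 + 0.137268 + 0.059699 + 0.038167 = 0.246958
Of this, 0.175435 comes from 0.137268 + 0.038167 (the stuck control-rod sensor=true cases).
Hence the posterior is 0.175435/0.246958 ≈ 0.7104.

Pr(stuck control-rod sensor | scram) ≈ 0.7104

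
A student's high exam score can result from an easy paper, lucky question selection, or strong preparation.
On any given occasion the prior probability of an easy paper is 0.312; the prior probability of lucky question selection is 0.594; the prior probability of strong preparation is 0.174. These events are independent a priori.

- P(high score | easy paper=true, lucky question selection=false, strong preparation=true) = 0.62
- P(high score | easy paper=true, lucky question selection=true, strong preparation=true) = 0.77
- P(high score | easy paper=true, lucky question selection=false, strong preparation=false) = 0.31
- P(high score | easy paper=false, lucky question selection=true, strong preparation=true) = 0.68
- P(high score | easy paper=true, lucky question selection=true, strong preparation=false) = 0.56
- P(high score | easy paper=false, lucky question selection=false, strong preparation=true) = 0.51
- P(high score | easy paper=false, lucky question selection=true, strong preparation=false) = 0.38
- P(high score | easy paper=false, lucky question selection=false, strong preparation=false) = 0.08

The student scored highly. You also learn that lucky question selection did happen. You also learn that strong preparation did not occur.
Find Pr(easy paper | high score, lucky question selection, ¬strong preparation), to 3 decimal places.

Weight on easy paper=true, given the evidence: 0.56×0.312 = 0.174720
Denominator P(high score | lucky question selection, ¬strong preparation): 0.38×0.688 + 0.56×0.312 = 0.436160
Posterior = 0.174720 / 0.436160 ≈ 0.401

Pr(easy paper | high score, lucky question selection, ¬strong preparation) ≈ 0.401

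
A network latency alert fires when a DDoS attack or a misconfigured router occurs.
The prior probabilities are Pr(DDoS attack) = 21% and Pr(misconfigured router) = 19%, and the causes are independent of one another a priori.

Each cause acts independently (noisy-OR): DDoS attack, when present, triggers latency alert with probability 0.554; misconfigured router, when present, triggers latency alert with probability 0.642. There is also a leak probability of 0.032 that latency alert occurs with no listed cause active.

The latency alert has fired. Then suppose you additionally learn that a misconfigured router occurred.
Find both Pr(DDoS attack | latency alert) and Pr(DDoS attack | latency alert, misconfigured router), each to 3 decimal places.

Under noisy-OR, P(latency alert | causes) = 1 − (1−0.032)·∏(1−qᵢ) over the active causes.
P(latency alert) = 0.032×0.79×0.81 + 0.653456×0.79×0.19 + 0.568272×0.21×0.81 + 0.845441×0.21×0.19 = 0.020477 + 0.098084 + 0.096663 + 0.033733 = 0.248957
Restricting to configurations with DDoS attack present: 0.096663 + 0.033733 = 0.130396.
Hence the posterior is 0.130396/0.248957 ≈ 0.524.

Now condition on the additional information:
P(latency alert | misconfigured router) = 0.653456×0.79 + 0.845441×0.21 = 0.516230 + 0.177543 = 0.693773
Of this, 0.177543 comes from 0.845441×0.21 (the DDoS attack=true cases).
So P(DDoS attack | latency alert, misconfigured router) = 0.177543/0.693773 ≈ 0.256.
This is intercausal reasoning (explaining away): once misconfigured router accounts for the latency alert, DDoS attack becomes less likely.

Pr(DDoS attack | latency alert) ≈ 0.524; Pr(DDoS attack | latency alert, misconfigured router) ≈ 0.256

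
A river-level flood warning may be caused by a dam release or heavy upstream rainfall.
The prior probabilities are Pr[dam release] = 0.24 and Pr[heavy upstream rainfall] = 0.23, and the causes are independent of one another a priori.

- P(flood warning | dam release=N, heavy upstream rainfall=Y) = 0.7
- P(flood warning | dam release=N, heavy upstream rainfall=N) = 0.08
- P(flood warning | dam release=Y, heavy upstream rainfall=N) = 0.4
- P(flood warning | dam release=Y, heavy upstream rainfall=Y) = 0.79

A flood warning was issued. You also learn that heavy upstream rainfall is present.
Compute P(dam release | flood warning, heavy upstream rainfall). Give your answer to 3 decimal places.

P(dam release | flood warning, heavy upstream rainfall) ≈ 0.263

P(flood warning | heavy upstream rainfall) = 0.7·0.76 + 0.79·0.24 = 0.532000 + 0.189600 = 0.721600
Restricting to configurations with dam release present: 0.79·0.24 = 0.189600.
So P(dam release | flood warning, heavy upstream rainfall) = 0.189600/0.721600 ≈ 0.263.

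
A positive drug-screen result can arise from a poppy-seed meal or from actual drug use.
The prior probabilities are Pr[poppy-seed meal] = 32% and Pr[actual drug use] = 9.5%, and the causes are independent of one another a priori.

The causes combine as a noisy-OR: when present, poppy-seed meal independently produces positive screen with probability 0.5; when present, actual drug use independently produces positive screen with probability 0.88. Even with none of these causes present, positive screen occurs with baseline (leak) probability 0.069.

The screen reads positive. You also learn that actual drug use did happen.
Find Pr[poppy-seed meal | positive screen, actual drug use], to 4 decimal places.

Under noisy-OR, P(positive screen | causes) = 1 − (1−0.069)·∏(1−qᵢ) over the active causes.
P(positive screen | actual drug use) = 0.88828×0.68 + 0.94414×0.32 = 0.604030 + 0.302125 = 0.906155
Restricting to configurations with poppy-seed meal present: 0.94414×0.32 = 0.302125.
P(poppy-seed meal | positive screen, actual drug use) = 0.302125 / 0.906155 ≈ 0.3334

Pr[poppy-seed meal | positive screen, actual drug use] ≈ 0.3334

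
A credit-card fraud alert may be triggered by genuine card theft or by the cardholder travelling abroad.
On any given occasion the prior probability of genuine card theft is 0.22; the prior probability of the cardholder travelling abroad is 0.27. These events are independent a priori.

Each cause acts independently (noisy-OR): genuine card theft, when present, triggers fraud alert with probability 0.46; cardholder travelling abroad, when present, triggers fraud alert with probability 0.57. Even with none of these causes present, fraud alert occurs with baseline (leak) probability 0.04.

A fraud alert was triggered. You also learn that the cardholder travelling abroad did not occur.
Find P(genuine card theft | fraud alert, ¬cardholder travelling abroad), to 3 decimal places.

P(genuine card theft | fraud alert, ¬cardholder travelling abroad) ≈ 0.773

Under noisy-OR, P(fraud alert | causes) = 1 − (1−0.04)·∏(1−qᵢ) over the active causes.
Numerator (weight on configurations with genuine card theft): 0.4816·0.22 = 0.105952
Normalizer over all consistent configurations: 0.04·0.78 + 0.4816·0.22 = 0.137152
Posterior = 0.105952 / 0.137152 ≈ 0.773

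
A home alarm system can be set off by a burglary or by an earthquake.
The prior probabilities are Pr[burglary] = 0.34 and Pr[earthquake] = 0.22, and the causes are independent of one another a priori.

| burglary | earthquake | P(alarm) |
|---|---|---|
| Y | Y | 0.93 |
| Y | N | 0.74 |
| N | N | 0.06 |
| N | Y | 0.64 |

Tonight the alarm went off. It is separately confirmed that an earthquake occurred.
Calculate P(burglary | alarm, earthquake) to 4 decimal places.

P(burglary | alarm, earthquake) ≈ 0.4281

P(alarm | earthquake) = 0.64·0.66 + 0.93·0.34 = 0.422400 + 0.316200 = 0.738600
Restricting to configurations with burglary present: 0.93·0.34 = 0.316200.
So P(burglary | alarm, earthquake) = 0.316200/0.738600 ≈ 0.4281.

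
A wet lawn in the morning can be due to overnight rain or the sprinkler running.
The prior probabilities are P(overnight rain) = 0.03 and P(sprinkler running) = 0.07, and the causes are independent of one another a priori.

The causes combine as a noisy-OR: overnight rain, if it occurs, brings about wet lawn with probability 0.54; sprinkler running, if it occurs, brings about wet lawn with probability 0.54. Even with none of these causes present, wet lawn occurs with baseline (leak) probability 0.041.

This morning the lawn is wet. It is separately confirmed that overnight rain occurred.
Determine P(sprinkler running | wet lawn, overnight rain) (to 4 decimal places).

P(sprinkler running | wet lawn, overnight rain) ≈ 0.0969

Under noisy-OR, P(wet lawn | causes) = 1 − (1−0.041)·∏(1−qᵢ) over the active causes.
Weight on sprinkler running=true, given the evidence: 0.797076×0.07 = 0.055795
Denominator P(wet lawn | overnight rain): 0.55886×0.93 + 0.797076×0.07 = 0.575535
Posterior = 0.055795 / 0.575535 ≈ 0.0969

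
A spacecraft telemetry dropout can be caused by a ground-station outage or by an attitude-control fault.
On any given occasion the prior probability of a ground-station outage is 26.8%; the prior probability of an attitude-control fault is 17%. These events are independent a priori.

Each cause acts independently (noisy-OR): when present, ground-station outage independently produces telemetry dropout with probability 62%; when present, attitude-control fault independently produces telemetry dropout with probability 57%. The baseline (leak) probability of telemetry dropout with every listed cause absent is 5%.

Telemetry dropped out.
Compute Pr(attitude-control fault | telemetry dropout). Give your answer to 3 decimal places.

Pr(attitude-control fault | telemetry dropout) ≈ 0.394

Under noisy-OR, P(telemetry dropout | causes) = 1 − (1−0.05)·∏(1−qᵢ) over the active causes.
P(telemetry dropout) = 0.05·0.732·0.83 + 0.5915·0.732·0.17 + 0.639·0.268·0.83 + 0.84477·0.268·0.17 = 0.030378 + 0.073606 + 0.142139 + 0.038488 = 0.284611
Restricting to configurations with attitude-control fault present: 0.073606 + 0.038488 = 0.112094.
Hence the posterior is 0.112094/0.284611 ≈ 0.394.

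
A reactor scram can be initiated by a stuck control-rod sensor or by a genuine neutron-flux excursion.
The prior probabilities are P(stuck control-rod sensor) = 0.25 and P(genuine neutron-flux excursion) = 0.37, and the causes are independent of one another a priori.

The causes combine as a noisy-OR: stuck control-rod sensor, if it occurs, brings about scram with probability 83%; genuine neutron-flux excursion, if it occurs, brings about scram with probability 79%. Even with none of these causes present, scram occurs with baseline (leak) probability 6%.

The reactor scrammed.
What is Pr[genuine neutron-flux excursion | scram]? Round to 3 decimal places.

Under noisy-OR, P(scram | causes) = 1 − (1−0.06)·∏(1−qᵢ) over the active causes.
By total probability over the 4 (stuck control-rod sensor, genuine neutron-flux excursion) configurations:
  P(scram) = 0.06*0.75*0.63 + 0.8026*0.75*0.37 + 0.8402*0.25*0.63 + 0.966442*0.25*0.37
        = 0.028350 + 0.222721 + 0.132331 + 0.089396 = 0.472798
The terms with genuine neutron-flux excursion present sum to 0.312117, so
  P(genuine neutron-flux excursion | scram) = 0.312117 / 0.472798 ≈ 0.660

Pr[genuine neutron-flux excursion | scram] ≈ 0.660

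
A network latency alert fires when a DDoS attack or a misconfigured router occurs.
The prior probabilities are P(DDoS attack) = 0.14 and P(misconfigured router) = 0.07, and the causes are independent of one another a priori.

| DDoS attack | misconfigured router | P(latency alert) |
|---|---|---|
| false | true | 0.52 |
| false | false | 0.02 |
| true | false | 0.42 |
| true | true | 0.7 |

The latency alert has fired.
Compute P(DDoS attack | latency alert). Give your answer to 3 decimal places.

P(DDoS attack | latency alert) ≈ 0.565

By total probability over the 4 (DDoS attack, misconfigured router) configurations:
  P(latency alert) = 0.02×0.86×0.93 + 0.52×0.86×0.07 + 0.42×0.14×0.93 + 0.7×0.14×0.07
        = 0.015996 + 0.031304 + 0.054684 + 0.006860 = 0.108844
Configurations with DDoS attack contribute 0.061544, so
  P(DDoS attack | latency alert) = 0.061544 / 0.108844 ≈ 0.565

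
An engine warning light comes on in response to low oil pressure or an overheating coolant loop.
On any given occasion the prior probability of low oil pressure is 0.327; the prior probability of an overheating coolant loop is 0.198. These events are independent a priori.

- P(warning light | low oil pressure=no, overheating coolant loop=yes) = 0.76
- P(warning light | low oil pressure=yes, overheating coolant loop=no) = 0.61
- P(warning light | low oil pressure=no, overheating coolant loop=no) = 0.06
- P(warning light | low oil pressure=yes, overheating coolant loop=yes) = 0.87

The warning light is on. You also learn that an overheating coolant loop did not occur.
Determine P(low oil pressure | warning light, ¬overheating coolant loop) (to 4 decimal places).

P(low oil pressure | warning light, ¬overheating coolant loop) ≈ 0.8316

Weight on low oil pressure=true, given the evidence: 0.61×0.327 = 0.199470
Normalizer over all consistent configurations: 0.06×0.673 + 0.61×0.327 = 0.239850
P(low oil pressure | warning light, ¬overheating coolant loop) = 0.199470/0.239850 ≈ 0.8316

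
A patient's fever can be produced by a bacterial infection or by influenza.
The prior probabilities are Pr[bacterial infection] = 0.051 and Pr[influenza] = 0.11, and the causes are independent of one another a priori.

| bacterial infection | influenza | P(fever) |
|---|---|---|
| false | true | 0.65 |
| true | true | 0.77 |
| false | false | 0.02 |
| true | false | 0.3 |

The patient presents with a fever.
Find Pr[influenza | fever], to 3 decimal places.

Enumerate the 4 (bacterial infection, influenza) configurations and weight by the priors:
  P(fever) = 0.02*0.949*0.89 + 0.65*0.949*0.11 + 0.3*0.051*0.89 + 0.77*0.051*0.11
        = 0.016892 + 0.067853 + 0.013617 + 0.004320 = 0.102682
The terms with influenza present sum to 0.072173, so
  P(influenza | fever) = 0.072173 / 0.102682 ≈ 0.703

Pr[influenza | fever] ≈ 0.703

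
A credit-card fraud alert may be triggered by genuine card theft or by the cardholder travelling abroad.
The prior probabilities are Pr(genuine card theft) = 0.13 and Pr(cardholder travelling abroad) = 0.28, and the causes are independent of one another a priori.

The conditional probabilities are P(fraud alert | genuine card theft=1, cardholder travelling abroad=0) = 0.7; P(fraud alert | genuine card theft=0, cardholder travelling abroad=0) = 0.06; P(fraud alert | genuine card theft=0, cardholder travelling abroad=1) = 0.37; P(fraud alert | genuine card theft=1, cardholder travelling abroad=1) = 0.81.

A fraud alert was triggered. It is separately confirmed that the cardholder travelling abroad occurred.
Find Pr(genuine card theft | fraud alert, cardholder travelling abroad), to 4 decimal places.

P(fraud alert | cardholder travelling abroad) = 0.37*0.87 + 0.81*0.13 = 0.321900 + 0.105300 = 0.427200
Of this, 0.105300 comes from 0.81*0.13 (the genuine card theft=true cases).
Hence the posterior is 0.105300/0.427200 ≈ 0.2465.

Pr(genuine card theft | fraud alert, cardholder travelling abroad) ≈ 0.2465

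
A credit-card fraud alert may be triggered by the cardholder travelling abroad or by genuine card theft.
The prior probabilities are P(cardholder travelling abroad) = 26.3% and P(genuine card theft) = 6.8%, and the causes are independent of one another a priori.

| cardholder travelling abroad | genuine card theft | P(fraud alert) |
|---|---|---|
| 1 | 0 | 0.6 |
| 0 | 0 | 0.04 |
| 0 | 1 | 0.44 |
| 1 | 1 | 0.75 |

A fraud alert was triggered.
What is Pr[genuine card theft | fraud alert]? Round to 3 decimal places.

Pr[genuine card theft | fraud alert] ≈ 0.169

Enumerate the 4 (cardholder travelling abroad, genuine card theft) configurations and weight by the priors:
  P(fraud alert) = 0.04·0.737·0.932 + 0.44·0.737·0.068 + 0.6·0.263·0.932 + 0.75·0.263·0.068
        = 0.027475 + 0.022051 + 0.147070 + 0.013413 = 0.210009
The terms with genuine card theft present sum to 0.035464, so
  P(genuine card theft | fraud alert) = 0.035464 / 0.210009 ≈ 0.169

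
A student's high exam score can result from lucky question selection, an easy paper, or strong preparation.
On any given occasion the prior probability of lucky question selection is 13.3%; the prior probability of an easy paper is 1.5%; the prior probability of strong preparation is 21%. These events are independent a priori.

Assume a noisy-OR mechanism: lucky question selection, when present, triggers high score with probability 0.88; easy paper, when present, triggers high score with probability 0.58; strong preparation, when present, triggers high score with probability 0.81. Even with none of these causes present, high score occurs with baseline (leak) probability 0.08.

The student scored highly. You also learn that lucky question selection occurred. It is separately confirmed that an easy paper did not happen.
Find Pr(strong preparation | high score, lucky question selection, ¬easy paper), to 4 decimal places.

Pr(strong preparation | high score, lucky question selection, ¬easy paper) ≈ 0.2263

Under noisy-OR, P(high score | causes) = 1 − (1−0.08)·∏(1−qᵢ) over the active causes.
Sum P(high score|·) weighted by the priors over both values of strong preparation:
  P(high score | lucky question selection, ¬easy paper) = 0.8896×0.79 + 0.979024×0.21
        = 0.702784 + 0.205595 = 0.908379
Configurations with strong preparation contribute 0.205595, so
  P(strong preparation | high score, lucky question selection, ¬easy paper) = 0.205595 / 0.908379 ≈ 0.2263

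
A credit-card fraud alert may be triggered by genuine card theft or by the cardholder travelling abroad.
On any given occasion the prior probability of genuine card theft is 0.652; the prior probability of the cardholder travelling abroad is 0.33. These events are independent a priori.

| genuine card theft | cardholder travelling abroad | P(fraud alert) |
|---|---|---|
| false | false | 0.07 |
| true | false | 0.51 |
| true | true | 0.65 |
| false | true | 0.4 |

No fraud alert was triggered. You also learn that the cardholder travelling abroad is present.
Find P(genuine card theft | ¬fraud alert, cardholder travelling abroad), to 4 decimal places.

Enumerate both values of genuine card theft and weight by the priors:
  P(¬fraud alert | cardholder travelling abroad) = 0.6·0.348 + 0.35·0.652
        = 0.208800 + 0.228200 = 0.437000
The terms with genuine card theft present sum to 0.228200, so
  P(genuine card theft | ¬fraud alert, cardholder travelling abroad) = 0.228200 / 0.437000 ≈ 0.5222

P(genuine card theft | ¬fraud alert, cardholder travelling abroad) ≈ 0.5222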